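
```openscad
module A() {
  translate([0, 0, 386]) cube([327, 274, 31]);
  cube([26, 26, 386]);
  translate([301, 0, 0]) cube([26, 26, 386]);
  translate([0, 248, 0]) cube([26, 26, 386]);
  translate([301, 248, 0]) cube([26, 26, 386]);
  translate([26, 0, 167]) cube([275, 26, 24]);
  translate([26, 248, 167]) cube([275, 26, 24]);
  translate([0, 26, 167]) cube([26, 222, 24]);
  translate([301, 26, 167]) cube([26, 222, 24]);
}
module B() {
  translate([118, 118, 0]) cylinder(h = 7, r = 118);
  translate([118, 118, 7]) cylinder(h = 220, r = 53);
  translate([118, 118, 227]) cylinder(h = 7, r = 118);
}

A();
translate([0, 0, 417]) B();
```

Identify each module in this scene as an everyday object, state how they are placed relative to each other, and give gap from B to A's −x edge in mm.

The spool's min-x is at 0; the stool's min-x is 0; gap = 0 mm.

A is a stool. B is a spool. The spool is on top of the stool. The gap from the spool to the stool's −x edge is 0 mm.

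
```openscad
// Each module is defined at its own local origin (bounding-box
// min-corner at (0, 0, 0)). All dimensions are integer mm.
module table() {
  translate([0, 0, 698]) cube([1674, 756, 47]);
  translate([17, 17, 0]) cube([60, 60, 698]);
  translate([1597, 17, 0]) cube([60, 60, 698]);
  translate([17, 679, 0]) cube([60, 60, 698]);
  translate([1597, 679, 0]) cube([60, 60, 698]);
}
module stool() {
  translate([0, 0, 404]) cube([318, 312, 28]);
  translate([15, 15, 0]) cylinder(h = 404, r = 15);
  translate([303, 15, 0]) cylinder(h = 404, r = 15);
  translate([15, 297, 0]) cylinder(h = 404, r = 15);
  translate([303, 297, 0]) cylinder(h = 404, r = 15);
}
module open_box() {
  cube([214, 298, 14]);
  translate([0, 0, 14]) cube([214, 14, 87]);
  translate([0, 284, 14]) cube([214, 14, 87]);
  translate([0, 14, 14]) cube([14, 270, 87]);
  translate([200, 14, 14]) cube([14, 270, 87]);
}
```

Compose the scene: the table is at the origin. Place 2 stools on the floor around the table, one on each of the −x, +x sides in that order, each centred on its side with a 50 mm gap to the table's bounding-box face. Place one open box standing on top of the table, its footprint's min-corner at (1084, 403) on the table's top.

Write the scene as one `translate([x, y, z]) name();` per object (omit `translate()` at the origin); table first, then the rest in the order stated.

table();
translate([-368, 222, 0]) stool();
translate([1724, 222, 0]) stool();
translate([1084, 403, 745]) open_box();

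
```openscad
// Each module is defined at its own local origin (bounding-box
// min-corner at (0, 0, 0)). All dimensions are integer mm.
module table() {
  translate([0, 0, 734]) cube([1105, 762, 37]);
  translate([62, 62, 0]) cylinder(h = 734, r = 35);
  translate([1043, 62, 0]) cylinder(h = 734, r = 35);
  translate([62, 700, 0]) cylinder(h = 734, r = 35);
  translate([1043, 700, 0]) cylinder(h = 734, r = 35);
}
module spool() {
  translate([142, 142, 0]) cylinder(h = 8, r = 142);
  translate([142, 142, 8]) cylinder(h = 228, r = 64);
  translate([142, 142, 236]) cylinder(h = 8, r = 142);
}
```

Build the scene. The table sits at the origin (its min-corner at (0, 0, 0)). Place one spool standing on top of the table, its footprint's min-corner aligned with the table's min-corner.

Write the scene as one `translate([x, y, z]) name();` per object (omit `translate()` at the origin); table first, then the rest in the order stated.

table();
translate([0, 0, 771]) spool();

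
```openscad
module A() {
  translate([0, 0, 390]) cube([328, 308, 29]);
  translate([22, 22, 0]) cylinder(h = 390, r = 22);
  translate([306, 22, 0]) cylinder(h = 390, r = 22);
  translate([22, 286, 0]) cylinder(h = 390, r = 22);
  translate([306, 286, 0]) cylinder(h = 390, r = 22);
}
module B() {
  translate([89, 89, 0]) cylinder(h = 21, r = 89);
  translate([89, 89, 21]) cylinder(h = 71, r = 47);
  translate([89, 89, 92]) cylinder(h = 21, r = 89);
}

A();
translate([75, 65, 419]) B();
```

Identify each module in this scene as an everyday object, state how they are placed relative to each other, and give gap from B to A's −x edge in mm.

The spool's min-x is at 75; the stool's min-x is 0; gap = 75 mm.

A is a stool. B is a spool. The spool is on top of the stool, centred. The gap from the spool to the stool's −x edge is 75 mm.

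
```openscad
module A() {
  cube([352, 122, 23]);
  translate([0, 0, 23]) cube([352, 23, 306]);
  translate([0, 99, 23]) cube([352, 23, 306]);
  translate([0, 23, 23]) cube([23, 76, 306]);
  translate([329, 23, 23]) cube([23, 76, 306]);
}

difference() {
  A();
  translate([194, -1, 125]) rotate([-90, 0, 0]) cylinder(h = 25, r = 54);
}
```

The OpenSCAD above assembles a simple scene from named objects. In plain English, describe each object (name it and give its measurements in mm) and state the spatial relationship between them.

A is an open-topped rectangular box: outside dimensions 352×122×329 mm, with a uniform wall and base thickness of 23 mm. The base is a full 352×122 slab on the floor; four walls sit on top of the base. The front and back walls (the −y and +y sides) span the full width; the two side walls fit between them.

The open box has a circular hole of radius 54 mm through its front wall, centred at (x = 194, z = 125).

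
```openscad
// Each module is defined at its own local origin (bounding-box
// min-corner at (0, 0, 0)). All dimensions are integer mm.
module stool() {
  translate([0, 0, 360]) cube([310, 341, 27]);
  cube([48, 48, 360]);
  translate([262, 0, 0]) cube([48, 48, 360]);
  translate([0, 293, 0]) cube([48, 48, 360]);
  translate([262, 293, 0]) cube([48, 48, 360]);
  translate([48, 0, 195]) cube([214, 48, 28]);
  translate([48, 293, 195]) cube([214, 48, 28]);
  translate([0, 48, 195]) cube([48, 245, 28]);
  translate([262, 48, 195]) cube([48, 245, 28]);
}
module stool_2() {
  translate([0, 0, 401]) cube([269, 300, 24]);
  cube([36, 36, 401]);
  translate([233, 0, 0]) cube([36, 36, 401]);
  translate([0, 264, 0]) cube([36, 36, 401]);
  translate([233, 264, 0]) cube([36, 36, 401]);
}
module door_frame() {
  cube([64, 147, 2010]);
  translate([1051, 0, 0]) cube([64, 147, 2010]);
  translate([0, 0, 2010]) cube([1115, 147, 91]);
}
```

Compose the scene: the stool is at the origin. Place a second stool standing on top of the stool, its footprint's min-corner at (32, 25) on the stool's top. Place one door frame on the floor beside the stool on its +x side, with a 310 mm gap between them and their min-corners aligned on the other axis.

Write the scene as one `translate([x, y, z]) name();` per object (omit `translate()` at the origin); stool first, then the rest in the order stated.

stool();
translate([32, 25, 387]) stool_2();
translate([620, 0, 0]) door_frame();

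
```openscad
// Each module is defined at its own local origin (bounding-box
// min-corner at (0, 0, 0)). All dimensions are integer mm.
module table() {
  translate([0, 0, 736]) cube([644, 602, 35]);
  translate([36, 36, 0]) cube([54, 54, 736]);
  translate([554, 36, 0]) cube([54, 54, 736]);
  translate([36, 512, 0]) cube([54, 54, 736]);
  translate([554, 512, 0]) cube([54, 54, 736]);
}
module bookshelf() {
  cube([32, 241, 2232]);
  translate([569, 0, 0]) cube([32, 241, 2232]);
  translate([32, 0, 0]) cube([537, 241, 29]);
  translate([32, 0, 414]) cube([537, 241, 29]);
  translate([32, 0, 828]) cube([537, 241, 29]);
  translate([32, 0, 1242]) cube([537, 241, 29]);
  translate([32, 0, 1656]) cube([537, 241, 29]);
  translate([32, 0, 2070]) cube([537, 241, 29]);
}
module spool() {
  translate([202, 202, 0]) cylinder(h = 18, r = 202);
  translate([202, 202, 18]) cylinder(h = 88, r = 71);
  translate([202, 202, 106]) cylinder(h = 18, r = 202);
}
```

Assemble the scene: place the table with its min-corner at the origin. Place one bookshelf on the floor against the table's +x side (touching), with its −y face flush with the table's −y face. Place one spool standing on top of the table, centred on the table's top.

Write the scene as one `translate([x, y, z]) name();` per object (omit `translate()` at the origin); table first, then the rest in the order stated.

table();
translate([644, 0, 0]) bookshelf();
translate([120, 99, 771]) spool();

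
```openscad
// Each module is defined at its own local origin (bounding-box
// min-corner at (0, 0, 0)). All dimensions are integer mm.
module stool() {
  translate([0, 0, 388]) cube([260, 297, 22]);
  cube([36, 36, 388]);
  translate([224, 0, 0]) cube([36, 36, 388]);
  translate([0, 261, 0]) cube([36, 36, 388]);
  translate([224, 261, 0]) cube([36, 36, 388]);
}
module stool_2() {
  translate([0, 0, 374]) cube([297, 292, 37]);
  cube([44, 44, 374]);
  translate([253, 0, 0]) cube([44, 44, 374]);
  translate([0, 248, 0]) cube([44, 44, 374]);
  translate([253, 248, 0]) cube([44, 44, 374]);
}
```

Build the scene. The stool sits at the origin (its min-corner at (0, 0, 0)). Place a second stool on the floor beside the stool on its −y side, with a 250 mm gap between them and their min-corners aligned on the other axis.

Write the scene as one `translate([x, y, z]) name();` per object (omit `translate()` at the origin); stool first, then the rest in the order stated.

stool();
translate([0, -542, 0]) stool_2();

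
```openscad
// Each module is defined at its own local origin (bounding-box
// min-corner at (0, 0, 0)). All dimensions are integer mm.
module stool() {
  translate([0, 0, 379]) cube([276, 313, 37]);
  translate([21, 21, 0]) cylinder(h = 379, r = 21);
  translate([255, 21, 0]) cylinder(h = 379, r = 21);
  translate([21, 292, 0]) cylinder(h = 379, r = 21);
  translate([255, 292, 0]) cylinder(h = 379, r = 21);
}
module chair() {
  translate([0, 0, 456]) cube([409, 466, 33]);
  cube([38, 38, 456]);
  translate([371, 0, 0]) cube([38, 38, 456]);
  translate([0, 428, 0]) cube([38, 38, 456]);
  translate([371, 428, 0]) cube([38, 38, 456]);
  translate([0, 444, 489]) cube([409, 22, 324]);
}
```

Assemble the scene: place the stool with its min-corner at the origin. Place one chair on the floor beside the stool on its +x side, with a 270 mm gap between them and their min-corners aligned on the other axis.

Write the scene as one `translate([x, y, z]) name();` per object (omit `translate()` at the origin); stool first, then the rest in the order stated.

stool();
translate([546, 0, 0]) chair();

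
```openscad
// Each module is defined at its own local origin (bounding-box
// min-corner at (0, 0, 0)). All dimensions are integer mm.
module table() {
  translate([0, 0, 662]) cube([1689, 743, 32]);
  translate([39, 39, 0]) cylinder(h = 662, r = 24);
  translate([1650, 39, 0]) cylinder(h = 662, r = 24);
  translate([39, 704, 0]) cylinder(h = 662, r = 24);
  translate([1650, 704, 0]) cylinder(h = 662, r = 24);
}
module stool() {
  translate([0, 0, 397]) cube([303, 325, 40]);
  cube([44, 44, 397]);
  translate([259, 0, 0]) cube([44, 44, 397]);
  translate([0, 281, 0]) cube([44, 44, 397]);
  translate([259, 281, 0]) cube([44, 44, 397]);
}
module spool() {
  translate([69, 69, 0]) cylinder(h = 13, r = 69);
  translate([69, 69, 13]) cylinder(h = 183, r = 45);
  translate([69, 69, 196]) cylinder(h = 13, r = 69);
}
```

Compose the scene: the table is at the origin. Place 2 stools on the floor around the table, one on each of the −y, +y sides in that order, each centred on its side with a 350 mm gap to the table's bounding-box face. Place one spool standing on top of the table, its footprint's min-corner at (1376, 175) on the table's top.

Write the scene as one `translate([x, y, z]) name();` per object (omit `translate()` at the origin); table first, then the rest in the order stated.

table();
translate([693, -675, 0]) stool();
translate([693, 1093, 0]) stool();
translate([1376, 175, 694]) spool();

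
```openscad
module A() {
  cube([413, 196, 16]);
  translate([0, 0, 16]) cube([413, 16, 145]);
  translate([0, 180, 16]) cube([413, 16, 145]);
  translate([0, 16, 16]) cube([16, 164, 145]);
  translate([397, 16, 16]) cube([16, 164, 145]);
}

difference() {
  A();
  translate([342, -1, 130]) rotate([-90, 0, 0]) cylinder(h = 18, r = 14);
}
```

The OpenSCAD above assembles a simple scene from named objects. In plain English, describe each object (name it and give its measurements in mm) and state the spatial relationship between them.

A is an open-topped rectangular box: outside dimensions 413×196×161 mm, with a uniform wall and base thickness of 16 mm. The base is a full 413×196 slab on the floor; four walls sit on top of the base. The front and back walls (the −y and +y sides) span the full width; the two side walls fit between them.

The open box has a circular hole of radius 14 mm through its front wall, centred at (x = 342, z = 130).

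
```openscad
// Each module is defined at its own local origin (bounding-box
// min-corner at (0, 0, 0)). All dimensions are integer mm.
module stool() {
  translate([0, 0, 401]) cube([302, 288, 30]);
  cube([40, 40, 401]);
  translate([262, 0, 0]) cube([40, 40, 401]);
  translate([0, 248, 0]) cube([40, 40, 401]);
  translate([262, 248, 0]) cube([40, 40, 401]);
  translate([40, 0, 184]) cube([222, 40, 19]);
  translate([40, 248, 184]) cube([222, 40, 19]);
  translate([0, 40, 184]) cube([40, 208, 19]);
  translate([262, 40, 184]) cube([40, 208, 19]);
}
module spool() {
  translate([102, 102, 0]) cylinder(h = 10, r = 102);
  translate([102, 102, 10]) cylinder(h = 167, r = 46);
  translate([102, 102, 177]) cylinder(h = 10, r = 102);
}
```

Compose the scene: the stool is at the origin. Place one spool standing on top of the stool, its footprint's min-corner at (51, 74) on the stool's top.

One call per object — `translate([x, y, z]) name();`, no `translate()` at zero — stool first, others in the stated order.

stool();
translate([51, 74, 431]) spool();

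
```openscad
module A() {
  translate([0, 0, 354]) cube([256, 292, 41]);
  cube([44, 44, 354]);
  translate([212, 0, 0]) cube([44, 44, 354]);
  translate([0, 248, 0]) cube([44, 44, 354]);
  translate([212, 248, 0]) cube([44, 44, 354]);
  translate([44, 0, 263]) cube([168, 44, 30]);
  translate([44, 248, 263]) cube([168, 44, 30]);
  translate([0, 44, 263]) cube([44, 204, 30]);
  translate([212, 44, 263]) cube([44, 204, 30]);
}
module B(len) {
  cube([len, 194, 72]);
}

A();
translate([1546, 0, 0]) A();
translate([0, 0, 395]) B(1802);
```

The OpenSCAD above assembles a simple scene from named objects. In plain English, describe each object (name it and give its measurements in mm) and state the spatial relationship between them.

A is a four-legged stool. The seat is a 256×292×41 mm slab whose top surface is at z = 395 mm; four square legs, each 44×44 mm in cross-section, run from the floor (z = 0) to the underside of the seat, each flush with a corner of the seat. Four stretchers, 44 mm wide and 30 mm tall, connect adjacent legs with their undersides at z = 263 mm, each running between the inner faces of the legs it joins and aligned with the legs' outer faces on the other axis.

B is a rectangular beam 1802 mm long (x), 194 mm deep (y), 72 mm thick (z).

The beam spans the tops of two stools placed 1290 mm apart, resting at z = 395 mm.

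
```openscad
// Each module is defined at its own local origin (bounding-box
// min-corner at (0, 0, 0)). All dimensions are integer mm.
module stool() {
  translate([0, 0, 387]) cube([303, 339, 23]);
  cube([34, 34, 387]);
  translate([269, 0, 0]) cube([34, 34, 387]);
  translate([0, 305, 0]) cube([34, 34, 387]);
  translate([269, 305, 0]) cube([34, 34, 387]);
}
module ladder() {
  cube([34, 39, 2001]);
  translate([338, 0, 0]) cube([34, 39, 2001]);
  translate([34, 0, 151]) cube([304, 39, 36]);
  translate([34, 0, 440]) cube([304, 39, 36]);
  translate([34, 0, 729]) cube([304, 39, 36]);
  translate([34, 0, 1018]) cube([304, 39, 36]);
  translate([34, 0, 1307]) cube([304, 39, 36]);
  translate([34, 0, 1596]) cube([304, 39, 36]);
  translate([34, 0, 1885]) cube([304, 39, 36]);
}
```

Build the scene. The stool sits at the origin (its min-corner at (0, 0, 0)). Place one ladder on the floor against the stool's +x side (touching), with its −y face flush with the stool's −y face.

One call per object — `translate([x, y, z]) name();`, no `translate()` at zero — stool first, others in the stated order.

stool();
translate([303, 0, 0]) ladder();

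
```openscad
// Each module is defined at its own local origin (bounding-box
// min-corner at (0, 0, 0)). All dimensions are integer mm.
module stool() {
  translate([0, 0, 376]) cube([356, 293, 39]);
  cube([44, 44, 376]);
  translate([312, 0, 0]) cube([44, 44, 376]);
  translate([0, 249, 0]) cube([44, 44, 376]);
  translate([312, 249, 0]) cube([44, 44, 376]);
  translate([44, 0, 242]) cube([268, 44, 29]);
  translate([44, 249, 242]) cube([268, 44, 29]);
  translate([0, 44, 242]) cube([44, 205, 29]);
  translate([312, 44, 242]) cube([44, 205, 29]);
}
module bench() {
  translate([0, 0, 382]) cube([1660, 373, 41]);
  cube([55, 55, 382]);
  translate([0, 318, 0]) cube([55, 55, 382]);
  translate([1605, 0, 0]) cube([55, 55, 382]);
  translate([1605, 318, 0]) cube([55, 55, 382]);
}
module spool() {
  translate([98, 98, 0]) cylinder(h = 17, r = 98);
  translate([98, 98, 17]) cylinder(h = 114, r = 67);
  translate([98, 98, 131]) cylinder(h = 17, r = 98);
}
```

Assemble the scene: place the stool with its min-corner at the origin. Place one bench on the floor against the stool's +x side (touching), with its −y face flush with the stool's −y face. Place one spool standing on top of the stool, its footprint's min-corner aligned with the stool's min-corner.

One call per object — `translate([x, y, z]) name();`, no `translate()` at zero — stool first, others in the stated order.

stool();
translate([356, 0, 0]) bench();
translate([0, 0, 415]) spool();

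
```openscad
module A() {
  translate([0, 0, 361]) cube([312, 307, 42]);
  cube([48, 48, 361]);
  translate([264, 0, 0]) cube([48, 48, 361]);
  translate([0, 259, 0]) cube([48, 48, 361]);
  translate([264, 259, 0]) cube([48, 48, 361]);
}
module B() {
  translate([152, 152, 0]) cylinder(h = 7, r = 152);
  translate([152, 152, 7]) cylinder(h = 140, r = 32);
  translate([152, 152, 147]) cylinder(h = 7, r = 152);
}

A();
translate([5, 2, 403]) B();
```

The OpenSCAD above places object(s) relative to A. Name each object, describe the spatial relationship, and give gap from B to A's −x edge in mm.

A is a stool. B is a spool. The spool is on top of the stool. The gap from the spool to the stool's −x edge is 5 mm.

The spool's min-x is at 5; the stool's min-x is 0; gap = 5 mm.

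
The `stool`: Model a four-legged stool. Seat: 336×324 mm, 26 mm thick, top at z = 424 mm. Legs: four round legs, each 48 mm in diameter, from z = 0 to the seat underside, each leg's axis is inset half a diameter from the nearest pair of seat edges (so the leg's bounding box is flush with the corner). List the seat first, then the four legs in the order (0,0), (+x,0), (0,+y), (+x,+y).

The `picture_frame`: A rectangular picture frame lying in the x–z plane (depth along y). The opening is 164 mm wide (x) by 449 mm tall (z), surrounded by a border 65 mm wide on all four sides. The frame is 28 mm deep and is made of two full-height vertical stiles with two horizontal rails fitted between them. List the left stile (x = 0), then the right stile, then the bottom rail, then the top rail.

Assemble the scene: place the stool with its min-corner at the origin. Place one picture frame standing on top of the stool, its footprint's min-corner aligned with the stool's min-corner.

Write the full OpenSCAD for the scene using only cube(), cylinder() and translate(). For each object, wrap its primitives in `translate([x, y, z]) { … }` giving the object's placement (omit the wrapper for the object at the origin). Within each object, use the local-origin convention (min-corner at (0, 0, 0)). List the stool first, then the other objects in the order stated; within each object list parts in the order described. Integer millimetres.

translate([0, 0, 398]) cube([336, 324, 26]);
translate([24, 24, 0]) cylinder(h = 398, r = 24);
translate([312, 24, 0]) cylinder(h = 398, r = 24);
translate([24, 300, 0]) cylinder(h = 398, r = 24);
translate([312, 300, 0]) cylinder(h = 398, r = 24);
translate([0, 0, 424]) {
  cube([65, 28, 579]);
  translate([229, 0, 0]) cube([65, 28, 579]);
  translate([65, 0, 0]) cube([164, 28, 65]);
  translate([65, 0, 514]) cube([164, 28, 65]);
}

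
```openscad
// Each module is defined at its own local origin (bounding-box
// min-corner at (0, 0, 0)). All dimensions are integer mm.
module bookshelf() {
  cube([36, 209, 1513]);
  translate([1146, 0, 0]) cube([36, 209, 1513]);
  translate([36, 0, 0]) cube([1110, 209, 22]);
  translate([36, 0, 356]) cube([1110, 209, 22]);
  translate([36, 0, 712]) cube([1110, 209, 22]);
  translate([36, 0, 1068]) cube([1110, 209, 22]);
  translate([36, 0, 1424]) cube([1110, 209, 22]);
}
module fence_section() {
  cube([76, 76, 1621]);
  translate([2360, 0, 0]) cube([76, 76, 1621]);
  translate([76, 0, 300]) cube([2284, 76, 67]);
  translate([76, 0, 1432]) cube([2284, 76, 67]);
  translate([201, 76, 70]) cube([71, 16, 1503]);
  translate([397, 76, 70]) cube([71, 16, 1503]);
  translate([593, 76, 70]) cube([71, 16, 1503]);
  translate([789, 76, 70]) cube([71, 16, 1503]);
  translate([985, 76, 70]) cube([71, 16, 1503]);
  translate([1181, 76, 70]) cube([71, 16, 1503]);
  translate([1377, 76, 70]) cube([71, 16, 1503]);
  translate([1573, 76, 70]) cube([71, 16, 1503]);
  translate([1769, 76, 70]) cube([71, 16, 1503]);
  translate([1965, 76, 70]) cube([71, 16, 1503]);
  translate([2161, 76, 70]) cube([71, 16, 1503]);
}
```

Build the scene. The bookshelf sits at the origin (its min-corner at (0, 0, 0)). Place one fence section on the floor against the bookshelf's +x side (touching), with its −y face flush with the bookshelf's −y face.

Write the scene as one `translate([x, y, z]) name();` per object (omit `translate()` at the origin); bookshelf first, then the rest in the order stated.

bookshelf();
translate([1182, 0, 0]) fence_section();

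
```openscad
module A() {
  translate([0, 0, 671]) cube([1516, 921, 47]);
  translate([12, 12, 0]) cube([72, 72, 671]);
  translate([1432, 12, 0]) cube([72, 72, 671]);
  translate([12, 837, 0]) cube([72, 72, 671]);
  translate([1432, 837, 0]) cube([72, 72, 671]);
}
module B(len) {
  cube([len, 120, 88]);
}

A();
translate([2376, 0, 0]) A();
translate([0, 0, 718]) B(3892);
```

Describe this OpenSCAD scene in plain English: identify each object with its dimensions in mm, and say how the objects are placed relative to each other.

A is a table: top 1516 mm (x) × 921 mm (y), 47 mm thick, upper face at z = 718 mm, on four 72×72 mm square legs, each inset 12 mm from the nearest pair of top edges, running from z = 0 to the bottom of the top.

B is a rectangular beam 3892 mm long (x), 120 mm deep (y), 88 mm thick (z).

The beam spans the tops of two tables placed 860 mm apart, resting at z = 718 mm.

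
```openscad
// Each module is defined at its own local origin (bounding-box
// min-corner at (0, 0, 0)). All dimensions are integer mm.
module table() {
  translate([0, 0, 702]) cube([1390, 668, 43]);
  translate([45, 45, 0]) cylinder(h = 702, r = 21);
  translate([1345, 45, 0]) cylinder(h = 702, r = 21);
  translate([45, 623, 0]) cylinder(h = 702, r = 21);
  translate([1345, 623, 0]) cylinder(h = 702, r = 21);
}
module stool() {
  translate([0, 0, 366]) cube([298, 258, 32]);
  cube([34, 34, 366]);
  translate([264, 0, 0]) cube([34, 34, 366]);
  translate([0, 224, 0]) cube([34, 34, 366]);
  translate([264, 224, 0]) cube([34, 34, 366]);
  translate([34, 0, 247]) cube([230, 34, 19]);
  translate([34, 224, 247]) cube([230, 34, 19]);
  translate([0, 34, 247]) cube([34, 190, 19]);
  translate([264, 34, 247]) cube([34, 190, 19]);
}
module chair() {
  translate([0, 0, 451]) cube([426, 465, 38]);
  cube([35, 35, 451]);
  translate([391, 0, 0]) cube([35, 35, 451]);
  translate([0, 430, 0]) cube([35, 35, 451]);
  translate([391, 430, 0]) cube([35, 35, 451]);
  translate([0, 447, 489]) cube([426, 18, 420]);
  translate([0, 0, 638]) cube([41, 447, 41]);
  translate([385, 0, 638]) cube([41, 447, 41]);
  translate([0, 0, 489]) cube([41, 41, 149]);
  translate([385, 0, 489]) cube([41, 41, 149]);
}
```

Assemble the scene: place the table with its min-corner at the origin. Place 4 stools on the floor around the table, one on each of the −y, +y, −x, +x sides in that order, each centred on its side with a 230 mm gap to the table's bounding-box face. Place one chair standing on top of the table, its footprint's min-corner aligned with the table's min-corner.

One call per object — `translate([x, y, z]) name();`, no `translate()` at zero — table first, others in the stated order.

table();
translate([546, -488, 0]) stool();
translate([546, 898, 0]) stool();
translate([-528, 205, 0]) stool();
translate([1620, 205, 0]) stool();
translate([0, 0, 745]) chair();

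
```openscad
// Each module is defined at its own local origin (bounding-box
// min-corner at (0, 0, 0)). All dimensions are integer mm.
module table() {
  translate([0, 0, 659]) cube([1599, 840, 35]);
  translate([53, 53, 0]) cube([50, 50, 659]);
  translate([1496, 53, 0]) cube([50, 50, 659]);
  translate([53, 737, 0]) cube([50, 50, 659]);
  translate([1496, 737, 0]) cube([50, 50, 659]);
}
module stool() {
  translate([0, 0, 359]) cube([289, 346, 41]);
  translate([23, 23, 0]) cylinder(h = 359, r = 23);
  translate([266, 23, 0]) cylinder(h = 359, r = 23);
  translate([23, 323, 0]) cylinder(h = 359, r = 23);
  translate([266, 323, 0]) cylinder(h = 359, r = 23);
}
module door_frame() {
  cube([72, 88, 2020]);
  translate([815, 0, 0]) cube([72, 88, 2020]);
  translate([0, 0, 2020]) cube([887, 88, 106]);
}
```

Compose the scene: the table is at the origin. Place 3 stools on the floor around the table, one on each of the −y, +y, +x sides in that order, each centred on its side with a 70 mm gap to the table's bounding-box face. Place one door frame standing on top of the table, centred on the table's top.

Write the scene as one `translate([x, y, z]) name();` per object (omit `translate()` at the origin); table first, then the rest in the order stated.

table();
translate([655, -416, 0]) stool();
translate([655, 910, 0]) stool();
translate([1669, 247, 0]) stool();
translate([356, 376, 694]) door_frame();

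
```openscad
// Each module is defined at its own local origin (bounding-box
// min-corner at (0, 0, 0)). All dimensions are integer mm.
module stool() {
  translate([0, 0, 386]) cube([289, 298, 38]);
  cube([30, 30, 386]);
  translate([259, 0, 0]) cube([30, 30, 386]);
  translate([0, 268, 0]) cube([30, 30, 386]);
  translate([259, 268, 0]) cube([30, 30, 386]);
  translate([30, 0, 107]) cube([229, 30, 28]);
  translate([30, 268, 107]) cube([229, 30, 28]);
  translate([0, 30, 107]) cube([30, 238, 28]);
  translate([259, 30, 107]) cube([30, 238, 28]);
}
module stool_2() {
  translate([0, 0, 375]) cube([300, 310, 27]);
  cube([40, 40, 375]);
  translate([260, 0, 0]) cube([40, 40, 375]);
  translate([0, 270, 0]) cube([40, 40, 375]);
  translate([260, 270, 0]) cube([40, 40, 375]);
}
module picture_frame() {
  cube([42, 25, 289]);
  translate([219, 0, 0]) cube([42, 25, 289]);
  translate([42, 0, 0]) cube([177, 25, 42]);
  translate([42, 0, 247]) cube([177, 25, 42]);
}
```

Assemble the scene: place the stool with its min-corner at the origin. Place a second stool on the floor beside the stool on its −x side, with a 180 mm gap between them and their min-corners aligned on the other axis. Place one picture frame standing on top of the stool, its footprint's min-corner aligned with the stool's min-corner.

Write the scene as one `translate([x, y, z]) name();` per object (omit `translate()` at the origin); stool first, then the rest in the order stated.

stool();
translate([-480, 0, 0]) stool_2();
translate([0, 0, 424]) picture_frame();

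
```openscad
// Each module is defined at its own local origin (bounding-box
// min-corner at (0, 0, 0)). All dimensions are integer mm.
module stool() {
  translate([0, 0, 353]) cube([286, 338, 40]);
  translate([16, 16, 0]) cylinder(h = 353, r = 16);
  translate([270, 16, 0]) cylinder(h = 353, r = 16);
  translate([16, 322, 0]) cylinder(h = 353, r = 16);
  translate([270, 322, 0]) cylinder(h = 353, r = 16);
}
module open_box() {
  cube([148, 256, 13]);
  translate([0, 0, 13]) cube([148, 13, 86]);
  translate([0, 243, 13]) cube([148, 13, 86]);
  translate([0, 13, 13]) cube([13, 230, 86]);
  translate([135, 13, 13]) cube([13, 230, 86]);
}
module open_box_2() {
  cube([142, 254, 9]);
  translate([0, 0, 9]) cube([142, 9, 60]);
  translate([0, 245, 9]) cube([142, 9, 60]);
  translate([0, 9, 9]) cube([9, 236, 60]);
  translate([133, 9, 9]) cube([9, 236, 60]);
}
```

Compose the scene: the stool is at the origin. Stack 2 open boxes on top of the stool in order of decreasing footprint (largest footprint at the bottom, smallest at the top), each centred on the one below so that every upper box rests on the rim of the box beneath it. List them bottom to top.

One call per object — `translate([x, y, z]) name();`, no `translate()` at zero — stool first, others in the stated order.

stool();
translate([69, 41, 393]) open_box();
translate([72, 42, 492]) open_box_2();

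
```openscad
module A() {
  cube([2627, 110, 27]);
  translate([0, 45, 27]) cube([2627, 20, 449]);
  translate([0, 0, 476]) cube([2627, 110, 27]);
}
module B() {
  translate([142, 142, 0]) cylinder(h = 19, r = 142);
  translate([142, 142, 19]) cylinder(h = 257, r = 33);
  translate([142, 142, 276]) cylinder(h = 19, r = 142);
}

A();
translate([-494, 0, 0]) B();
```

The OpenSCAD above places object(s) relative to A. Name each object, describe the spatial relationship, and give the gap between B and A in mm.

The spool's nearest face is 210 mm from the I-beam's −x face.

A is an I-beam. B is a spool. The spool is on the floor beside the I-beam on its −x side. The gap between the spool and the I-beam is 210 mm.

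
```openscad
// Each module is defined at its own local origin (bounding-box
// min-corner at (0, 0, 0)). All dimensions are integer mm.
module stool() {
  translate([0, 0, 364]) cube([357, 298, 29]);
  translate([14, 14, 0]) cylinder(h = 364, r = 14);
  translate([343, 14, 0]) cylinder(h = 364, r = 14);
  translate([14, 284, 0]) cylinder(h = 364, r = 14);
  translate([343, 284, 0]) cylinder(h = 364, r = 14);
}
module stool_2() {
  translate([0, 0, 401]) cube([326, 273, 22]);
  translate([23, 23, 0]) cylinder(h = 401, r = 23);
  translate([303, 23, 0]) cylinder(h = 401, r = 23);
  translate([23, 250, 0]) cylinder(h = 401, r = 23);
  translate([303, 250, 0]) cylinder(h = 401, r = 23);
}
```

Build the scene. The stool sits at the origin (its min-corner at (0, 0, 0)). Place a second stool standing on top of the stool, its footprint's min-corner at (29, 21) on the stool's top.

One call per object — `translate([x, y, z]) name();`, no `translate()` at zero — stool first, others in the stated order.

stool();
translate([29, 21, 393]) stool_2();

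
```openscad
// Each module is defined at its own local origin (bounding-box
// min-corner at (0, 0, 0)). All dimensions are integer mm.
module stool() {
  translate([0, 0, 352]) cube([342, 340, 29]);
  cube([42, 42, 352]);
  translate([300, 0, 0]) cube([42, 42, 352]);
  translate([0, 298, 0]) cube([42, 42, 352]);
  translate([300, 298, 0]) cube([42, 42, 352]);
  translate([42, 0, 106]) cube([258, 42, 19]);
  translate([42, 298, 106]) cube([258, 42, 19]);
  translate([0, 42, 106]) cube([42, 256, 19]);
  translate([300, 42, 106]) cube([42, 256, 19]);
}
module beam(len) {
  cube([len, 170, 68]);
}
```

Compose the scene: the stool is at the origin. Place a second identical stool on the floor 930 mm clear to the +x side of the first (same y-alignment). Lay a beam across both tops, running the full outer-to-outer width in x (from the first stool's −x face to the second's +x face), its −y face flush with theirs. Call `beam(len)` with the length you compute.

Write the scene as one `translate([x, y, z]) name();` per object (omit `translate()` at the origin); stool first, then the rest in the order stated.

stool();
translate([1272, 0, 0]) stool();
translate([0, 0, 381]) beam(1614);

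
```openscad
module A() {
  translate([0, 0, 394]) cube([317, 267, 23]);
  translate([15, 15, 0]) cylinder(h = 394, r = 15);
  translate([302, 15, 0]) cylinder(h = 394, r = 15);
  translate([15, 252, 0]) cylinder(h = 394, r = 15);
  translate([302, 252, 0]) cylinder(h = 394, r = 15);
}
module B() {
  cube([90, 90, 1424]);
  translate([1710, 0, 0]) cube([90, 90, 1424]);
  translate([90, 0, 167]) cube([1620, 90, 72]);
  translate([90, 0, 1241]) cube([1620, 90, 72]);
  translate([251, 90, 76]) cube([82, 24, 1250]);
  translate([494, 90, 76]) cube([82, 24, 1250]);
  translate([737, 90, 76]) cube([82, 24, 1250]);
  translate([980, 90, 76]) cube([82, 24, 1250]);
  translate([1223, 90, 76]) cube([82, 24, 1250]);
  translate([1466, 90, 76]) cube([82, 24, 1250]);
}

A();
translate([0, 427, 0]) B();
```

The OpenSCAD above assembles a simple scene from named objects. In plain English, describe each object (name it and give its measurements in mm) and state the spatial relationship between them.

A is a four-legged stool. The seat is a 317×267×23 mm slab whose top surface is at z = 417 mm; four round legs, each 30 mm in diameter, run from the floor (z = 0) to the underside of the seat, each leg's axis is inset half a diameter from the nearest pair of seat edges (so the leg's bounding box is flush with the corner).

B is a fence section. Two 90×90 mm posts, 1424 mm tall, stand on the floor with a clear span of 1620 mm between their inner faces. Two horizontal rails of 90×72 mm section span the gap between the posts with their undersides at z = 167 mm and z = 1241 mm, flush with the posts' −y face. 6 pickets, each 82 mm wide, 24 mm thick and 1250 mm tall, are fixed to the +y face of the rails with their bottoms at z = 76 mm, evenly spaced across the span with equal gaps (rounded down to the nearest mm) at the −x end and between each pair — any rounding remainder accumulates at the +x end.

The fence section is on the floor beside the stool on its +y side.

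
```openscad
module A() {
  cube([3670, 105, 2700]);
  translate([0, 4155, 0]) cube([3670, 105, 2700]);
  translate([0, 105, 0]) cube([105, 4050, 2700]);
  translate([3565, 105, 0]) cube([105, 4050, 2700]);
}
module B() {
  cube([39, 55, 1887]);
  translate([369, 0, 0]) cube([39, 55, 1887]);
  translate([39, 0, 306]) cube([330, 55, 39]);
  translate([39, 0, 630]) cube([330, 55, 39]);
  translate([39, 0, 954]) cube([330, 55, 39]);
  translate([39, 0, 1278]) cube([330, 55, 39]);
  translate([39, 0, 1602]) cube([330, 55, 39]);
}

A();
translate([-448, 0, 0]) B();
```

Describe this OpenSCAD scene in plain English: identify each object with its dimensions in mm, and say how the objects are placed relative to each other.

A is a box-shaped house frame (walls only): outside footprint 3670×4260 mm, wall height 2700 mm, wall thickness 105 mm. The two y-facing walls run the full x-width; the two x-facing walls fit between the inner faces of the y-facing walls.

B is a straight ladder. Two 39×55 mm vertical rails, 1887 mm tall, stand 408 mm apart (outside-to-outside) with their front faces coplanar on the −y side. 5 rungs, each 55 mm deep and 39 mm tall, span between the inner faces of the rails, front faces flush with the rails. The lowest rung's underside is at z = 306 mm and rungs are spaced 324 mm apart (underside to underside).

The ladder is on the floor beside the house frame on its −x side.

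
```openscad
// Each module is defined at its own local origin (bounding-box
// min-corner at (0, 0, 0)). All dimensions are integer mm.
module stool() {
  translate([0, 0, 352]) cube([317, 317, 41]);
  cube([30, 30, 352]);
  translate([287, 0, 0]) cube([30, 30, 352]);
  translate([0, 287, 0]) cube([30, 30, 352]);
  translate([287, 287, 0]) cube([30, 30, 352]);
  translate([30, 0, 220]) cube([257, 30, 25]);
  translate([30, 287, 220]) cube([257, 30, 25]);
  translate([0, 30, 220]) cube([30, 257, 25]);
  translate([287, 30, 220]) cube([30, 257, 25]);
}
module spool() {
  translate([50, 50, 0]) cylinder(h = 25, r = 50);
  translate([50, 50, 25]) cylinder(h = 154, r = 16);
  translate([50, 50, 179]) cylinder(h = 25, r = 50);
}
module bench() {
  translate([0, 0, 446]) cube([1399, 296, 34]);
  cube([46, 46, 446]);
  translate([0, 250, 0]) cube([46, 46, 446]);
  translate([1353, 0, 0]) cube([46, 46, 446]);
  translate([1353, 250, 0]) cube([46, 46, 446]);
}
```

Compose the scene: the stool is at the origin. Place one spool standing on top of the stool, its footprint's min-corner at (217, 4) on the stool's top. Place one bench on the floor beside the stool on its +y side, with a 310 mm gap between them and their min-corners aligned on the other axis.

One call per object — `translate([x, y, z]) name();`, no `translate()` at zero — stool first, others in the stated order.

stool();
translate([217, 4, 393]) spool();
translate([0, 627, 0]) bench();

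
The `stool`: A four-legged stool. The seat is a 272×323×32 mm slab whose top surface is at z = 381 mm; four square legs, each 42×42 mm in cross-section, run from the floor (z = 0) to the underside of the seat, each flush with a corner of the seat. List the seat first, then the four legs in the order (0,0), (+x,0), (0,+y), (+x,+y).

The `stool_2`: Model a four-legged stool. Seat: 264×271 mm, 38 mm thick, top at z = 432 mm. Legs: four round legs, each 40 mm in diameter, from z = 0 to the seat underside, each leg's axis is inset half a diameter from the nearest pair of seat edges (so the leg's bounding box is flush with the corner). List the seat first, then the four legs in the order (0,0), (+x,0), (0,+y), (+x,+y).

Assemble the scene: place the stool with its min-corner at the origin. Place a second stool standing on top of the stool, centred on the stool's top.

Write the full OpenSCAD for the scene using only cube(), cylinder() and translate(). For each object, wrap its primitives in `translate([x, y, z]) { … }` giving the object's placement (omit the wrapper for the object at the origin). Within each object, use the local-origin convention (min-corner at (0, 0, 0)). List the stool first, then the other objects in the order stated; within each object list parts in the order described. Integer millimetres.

translate([0, 0, 349]) cube([272, 323, 32]);
cube([42, 42, 349]);
translate([230, 0, 0]) cube([42, 42, 349]);
translate([0, 281, 0]) cube([42, 42, 349]);
translate([230, 281, 0]) cube([42, 42, 349]);
translate([4, 26, 381]) {
  translate([0, 0, 394]) cube([264, 271, 38]);
  translate([20, 20, 0]) cylinder(h = 394, r = 20);
  translate([244, 20, 0]) cylinder(h = 394, r = 20);
  translate([20, 251, 0]) cylinder(h = 394, r = 20);
  translate([244, 251, 0]) cylinder(h = 394, r = 20);
}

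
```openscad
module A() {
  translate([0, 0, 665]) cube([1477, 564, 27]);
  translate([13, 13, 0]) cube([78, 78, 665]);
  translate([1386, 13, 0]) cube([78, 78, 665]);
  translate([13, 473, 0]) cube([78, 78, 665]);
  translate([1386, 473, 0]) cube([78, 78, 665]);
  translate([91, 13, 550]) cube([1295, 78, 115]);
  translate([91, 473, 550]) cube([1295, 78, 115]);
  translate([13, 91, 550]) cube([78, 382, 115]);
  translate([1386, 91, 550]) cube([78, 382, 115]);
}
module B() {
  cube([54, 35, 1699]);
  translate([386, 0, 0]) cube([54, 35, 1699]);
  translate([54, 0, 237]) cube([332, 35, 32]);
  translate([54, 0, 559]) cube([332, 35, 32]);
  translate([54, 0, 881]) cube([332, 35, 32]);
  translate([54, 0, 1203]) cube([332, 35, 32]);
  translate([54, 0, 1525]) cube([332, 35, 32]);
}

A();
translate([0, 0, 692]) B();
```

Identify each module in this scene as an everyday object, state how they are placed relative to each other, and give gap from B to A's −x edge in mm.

The ladder's min-x is at 0; the table's min-x is 0; gap = 0 mm.

A is a table. B is a ladder. The ladder is on top of the table. The gap from the ladder to the table's −x edge is 0 mm.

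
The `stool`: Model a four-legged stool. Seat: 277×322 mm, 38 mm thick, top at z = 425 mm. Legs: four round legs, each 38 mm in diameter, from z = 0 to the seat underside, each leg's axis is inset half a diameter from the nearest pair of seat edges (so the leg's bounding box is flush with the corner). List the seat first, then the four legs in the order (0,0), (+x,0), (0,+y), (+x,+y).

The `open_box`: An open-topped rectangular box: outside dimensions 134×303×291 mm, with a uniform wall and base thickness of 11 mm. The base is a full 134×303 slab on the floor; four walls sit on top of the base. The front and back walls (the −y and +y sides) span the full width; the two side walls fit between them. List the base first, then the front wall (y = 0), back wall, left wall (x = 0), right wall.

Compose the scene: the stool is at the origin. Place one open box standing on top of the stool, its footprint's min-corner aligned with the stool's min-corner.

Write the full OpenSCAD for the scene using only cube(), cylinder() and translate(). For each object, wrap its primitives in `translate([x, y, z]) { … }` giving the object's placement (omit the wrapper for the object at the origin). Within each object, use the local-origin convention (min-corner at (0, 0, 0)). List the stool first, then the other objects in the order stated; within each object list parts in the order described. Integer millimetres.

translate([0, 0, 387]) cube([277, 322, 38]);
translate([19, 19, 0]) cylinder(h = 387, r = 19);
translate([258, 19, 0]) cylinder(h = 387, r = 19);
translate([19, 303, 0]) cylinder(h = 387, r = 19);
translate([258, 303, 0]) cylinder(h = 387, r = 19);
translate([0, 0, 425]) {
  cube([134, 303, 11]);
  translate([0, 0, 11]) cube([134, 11, 280]);
  translate([0, 292, 11]) cube([134, 11, 280]);
  translate([0, 11, 11]) cube([11, 281, 280]);
  translate([123, 11, 11]) cube([11, 281, 280]);
}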